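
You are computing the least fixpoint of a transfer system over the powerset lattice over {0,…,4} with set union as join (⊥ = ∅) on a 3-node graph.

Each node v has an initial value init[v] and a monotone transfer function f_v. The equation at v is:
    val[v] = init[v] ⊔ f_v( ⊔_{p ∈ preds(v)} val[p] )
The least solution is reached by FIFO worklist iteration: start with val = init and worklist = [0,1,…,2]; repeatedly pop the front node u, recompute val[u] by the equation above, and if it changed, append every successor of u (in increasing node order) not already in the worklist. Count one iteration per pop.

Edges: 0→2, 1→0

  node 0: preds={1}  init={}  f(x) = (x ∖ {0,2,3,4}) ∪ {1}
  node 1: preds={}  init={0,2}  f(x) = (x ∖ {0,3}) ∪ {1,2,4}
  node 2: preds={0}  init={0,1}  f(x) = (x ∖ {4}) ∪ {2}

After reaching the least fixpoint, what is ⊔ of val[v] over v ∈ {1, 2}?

Worklist (4 pops):
  #1 pop 0: in={0,2} → {1} (was {}); enqueue []
  #2 pop 1: in={} → {0,1,2,4} (was {0,2}); enqueue [0]
  #3 pop 2: in={1} → {0,1,2} (was {0,1}); enqueue []
  #4 pop 0: in={0,1,2,4} → {1} (no change)

Fixpoint:
  val[0] = {1}
  val[1] = {0,1,2,4}
  val[2] = {0,1,2}

{0,1,2,4}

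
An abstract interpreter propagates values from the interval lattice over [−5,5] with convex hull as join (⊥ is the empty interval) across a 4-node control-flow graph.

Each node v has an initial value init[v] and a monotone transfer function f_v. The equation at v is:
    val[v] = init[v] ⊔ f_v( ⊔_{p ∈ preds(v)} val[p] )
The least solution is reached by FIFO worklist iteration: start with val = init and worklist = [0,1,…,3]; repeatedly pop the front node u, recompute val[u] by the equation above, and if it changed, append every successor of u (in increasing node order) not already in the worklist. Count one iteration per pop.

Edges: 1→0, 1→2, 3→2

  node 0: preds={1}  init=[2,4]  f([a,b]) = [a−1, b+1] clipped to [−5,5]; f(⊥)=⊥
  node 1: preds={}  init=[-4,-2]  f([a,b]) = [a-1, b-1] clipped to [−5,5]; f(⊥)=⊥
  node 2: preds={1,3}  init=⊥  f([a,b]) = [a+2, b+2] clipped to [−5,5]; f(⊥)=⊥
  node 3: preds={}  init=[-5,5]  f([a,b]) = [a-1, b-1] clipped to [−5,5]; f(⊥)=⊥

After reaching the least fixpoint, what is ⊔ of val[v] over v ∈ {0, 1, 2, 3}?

[-5,5]

Trace (4 dequeues):
  [1] u=0 | in [-4,-2] | out [-5,4] | prev [2,4] | push {}
  [2] u=1 | in ⊥ | out [-4,-2] | ==
  [3] u=2 | in [-5,5] | out [-3,5] | prev ⊥ | push {}
  [4] u=3 | in ⊥ | out [-5,5] | ==

Converged values:
  [0] [-5,4]
  [1] [-4,-2]
  [2] [-3,5]
  [3] [-5,5]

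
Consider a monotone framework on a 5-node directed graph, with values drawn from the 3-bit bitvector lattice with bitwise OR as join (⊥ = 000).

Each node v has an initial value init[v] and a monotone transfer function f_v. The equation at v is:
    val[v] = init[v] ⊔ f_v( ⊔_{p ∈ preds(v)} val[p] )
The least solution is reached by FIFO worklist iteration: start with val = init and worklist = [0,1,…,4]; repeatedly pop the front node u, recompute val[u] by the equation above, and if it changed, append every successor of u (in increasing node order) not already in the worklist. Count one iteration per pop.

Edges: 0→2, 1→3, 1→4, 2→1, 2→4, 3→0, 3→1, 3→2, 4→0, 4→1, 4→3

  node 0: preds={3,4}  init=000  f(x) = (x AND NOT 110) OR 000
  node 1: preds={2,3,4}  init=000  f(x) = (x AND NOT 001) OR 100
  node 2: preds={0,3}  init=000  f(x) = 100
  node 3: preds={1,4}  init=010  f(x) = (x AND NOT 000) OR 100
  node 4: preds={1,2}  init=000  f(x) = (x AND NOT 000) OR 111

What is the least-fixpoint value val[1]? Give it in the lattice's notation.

110

Iteration log — 12 steps:
  step 1. node 0  ⊔preds=010  new=000  stable
  step 2. node 1  ⊔preds=010  new=110  old=000  +wl: 
  step 3. node 2  ⊔preds=010  new=100  old=000  +wl: 1
  step 4. node 3  ⊔preds=110  new=110  old=010  +wl: 0,2
  step 5. node 4  ⊔preds=110  new=111  old=000  +wl: 3
  step 6. node 1  ⊔preds=111  new=110  stable
  step 7. node 0  ⊔preds=111  new=001  old=000  +wl: 
  step 8. node 2  ⊔preds=111  new=100  stable
  step 9. node 3  ⊔preds=111  new=111  old=110  +wl: 0,1,2
  step 10. node 0  ⊔preds=111  new=001  stable
  step 11. node 1  ⊔preds=111  new=110  stable
  step 12. node 2  ⊔preds=111  new=100  stable

Least fixpoint reached:
  node 0: 001
  node 1: 110
  node 2: 100
  node 3: 111
  node 4: 111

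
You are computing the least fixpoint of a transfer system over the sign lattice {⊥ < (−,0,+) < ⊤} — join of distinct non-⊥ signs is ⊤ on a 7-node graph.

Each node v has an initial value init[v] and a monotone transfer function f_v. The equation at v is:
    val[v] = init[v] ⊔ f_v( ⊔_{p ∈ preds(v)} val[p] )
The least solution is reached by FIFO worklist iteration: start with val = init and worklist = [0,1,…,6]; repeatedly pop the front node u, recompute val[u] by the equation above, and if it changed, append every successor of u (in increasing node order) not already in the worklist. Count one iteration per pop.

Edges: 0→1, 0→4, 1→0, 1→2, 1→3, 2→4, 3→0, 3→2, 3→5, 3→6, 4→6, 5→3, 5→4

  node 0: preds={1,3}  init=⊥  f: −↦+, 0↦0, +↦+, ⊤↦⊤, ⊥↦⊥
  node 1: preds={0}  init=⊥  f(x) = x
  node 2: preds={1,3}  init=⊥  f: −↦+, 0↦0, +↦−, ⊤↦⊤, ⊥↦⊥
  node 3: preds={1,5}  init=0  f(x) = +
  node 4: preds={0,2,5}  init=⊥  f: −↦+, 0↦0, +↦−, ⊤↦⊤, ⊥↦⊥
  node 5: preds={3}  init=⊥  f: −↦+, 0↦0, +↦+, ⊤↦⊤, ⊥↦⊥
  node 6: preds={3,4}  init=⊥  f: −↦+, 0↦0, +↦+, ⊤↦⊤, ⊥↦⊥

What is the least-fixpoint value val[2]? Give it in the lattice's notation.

⊤

Trace (16 dequeues):
  [1] u=0 | in 0 | out 0 | prev ⊥ | push {}
  [2] u=1 | in 0 | out 0 | prev ⊥ | push {0}
  [3] u=2 | in 0 | out 0 | prev ⊥ | push {}
  [4] u=3 | in 0 | out ⊤ | prev 0 | push {2}
  [5] u=4 | in 0 | out 0 | prev ⊥ | push {}
  [6] u=5 | in ⊤ | out ⊤ | prev ⊥ | push {3,4}
  [7] u=6 | in ⊤ | out ⊤ | prev ⊥ | push {}
  [8] u=0 | in ⊤ | out ⊤ | prev 0 | push {1}
  [9] u=2 | in ⊤ | out ⊤ | prev 0 | push {}
  [10] u=3 | in ⊤ | out ⊤ | ==
  [11] u=4 | in ⊤ | out ⊤ | prev 0 | push {6}
  [12] u=1 | in ⊤ | out ⊤ | prev 0 | push {0,2,3}
  [13] u=6 | in ⊤ | out ⊤ | ==
  [14] u=0 | in ⊤ | out ⊤ | ==
  [15] u=2 | in ⊤ | out ⊤ | ==
  [16] u=3 | in ⊤ | out ⊤ | ==

Converged values:
  [0] ⊤
  [1] ⊤
  [2] ⊤
  [3] ⊤
  [4] ⊤
  [5] ⊤
  [6] ⊤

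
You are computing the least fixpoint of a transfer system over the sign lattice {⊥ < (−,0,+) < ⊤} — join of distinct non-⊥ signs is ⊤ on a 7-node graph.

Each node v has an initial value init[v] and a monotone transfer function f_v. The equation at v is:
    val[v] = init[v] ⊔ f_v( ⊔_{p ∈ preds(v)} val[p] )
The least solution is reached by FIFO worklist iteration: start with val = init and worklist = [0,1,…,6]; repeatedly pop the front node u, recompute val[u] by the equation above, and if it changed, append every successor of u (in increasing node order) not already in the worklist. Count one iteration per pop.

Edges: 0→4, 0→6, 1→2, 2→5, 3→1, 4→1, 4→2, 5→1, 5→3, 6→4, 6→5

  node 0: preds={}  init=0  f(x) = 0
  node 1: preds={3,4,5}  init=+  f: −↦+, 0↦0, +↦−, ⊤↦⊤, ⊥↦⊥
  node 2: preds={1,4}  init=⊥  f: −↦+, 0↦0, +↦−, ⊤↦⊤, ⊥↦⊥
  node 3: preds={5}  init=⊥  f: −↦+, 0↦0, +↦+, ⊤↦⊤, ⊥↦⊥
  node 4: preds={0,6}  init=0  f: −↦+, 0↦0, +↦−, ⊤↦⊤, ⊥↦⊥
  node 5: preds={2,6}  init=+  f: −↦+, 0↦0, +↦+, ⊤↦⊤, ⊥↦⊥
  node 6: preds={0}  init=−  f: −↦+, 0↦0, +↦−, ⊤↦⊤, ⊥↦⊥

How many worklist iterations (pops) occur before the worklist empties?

13

Worklist (13 pops):
  #1 pop 0: in=⊥ → 0 (no change)
  #2 pop 1: in=⊤ → ⊤ (was +); enqueue []
  #3 pop 2: in=⊤ → ⊤ (was ⊥); enqueue []
  #4 pop 3: in=+ → + (was ⊥); enqueue [1]
  #5 pop 4: in=⊤ → ⊤ (was 0); enqueue [2]
  #6 pop 5: in=⊤ → ⊤ (was +); enqueue [3]
  #7 pop 6: in=0 → ⊤ (was −); enqueue [4,5]
  #8 pop 1: in=⊤ → ⊤ (no change)
  #9 pop 2: in=⊤ → ⊤ (no change)
  #10 pop 3: in=⊤ → ⊤ (was +); enqueue [1]
  #11 pop 4: in=⊤ → ⊤ (no change)
  #12 pop 5: in=⊤ → ⊤ (no change)
  #13 pop 1: in=⊤ → ⊤ (no change)

Fixpoint:
  val[0] = 0
  val[1] = ⊤
  val[2] = ⊤
  val[3] = ⊤
  val[4] = ⊤
  val[5] = ⊤
  val[6] = ⊤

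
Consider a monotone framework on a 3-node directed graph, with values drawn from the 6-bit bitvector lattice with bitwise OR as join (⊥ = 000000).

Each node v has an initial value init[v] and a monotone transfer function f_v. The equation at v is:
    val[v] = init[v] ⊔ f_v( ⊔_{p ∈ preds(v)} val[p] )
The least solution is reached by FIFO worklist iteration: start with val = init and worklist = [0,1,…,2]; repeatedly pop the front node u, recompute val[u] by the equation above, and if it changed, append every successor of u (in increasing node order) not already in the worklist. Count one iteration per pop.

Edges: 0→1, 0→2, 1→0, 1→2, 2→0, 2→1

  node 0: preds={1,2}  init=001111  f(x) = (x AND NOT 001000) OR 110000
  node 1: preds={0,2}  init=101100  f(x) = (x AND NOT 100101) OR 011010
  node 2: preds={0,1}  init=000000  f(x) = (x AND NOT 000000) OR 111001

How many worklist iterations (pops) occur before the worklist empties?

Iteration log — 5 steps:
  step 1. node 0  ⊔preds=101100  new=111111  old=001111  +wl: 
  step 2. node 1  ⊔preds=111111  new=111110  old=101100  +wl: 0
  step 3. node 2  ⊔preds=111111  new=111111  old=000000  +wl: 1
  step 4. node 0  ⊔preds=111111  new=111111  stable
  step 5. node 1  ⊔preds=111111  new=111110  stable

Least fixpoint reached:
  node 0: 111111
  node 1: 111110
  node 2: 111111

5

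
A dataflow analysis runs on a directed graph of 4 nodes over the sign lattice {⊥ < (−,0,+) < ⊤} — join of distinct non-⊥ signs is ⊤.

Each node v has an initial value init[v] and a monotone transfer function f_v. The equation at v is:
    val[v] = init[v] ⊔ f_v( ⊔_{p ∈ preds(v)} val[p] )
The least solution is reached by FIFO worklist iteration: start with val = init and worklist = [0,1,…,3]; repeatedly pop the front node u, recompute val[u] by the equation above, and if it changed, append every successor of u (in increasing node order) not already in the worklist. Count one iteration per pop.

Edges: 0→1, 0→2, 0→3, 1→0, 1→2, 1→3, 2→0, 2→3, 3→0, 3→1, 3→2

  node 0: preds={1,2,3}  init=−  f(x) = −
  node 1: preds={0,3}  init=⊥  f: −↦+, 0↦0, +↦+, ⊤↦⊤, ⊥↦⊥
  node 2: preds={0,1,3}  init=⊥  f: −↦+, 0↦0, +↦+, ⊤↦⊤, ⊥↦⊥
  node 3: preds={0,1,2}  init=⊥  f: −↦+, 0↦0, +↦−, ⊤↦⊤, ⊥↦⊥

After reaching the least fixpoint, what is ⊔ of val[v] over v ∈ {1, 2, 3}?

⊤

Worklist (9 pops):
  #1 pop 0: in=⊥ → − (no change)
  #2 pop 1: in=− → + (was ⊥); enqueue [0]
  #3 pop 2: in=⊤ → ⊤ (was ⊥); enqueue []
  #4 pop 3: in=⊤ → ⊤ (was ⊥); enqueue [1,2]
  #5 pop 0: in=⊤ → − (no change)
  #6 pop 1: in=⊤ → ⊤ (was +); enqueue [0,3]
  #7 pop 2: in=⊤ → ⊤ (no change)
  #8 pop 0: in=⊤ → − (no change)
  #9 pop 3: in=⊤ → ⊤ (no change)

Fixpoint:
  val[0] = −
  val[1] = ⊤
  val[2] = ⊤
  val[3] = ⊤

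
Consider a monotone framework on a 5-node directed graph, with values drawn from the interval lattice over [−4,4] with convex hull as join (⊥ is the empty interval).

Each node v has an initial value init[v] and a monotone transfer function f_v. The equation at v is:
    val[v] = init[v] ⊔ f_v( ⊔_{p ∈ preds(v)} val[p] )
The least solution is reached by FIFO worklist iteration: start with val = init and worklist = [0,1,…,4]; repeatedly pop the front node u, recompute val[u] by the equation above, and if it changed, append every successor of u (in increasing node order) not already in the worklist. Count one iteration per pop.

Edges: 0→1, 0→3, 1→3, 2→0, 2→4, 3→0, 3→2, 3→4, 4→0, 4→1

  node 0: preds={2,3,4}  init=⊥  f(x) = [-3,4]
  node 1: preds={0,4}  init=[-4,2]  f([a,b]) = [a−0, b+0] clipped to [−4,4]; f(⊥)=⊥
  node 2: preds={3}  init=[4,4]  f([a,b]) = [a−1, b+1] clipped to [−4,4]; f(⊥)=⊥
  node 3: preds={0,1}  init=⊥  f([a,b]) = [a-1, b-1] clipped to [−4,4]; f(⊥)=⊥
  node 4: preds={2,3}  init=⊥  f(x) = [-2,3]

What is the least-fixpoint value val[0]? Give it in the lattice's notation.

Iteration log — 10 steps:
  step 1. node 0  ⊔preds=[4,4]  new=[-3,4]  old=⊥  +wl: 
  step 2. node 1  ⊔preds=[-3,4]  new=[-4,4]  old=[-4,2]  +wl: 
  step 3. node 2  ⊔preds=⊥  new=[4,4]  stable
  step 4. node 3  ⊔preds=[-4,4]  new=[-4,3]  old=⊥  +wl: 0,2
  step 5. node 4  ⊔preds=[-4,4]  new=[-2,3]  old=⊥  +wl: 1
  step 6. node 0  ⊔preds=[-4,4]  new=[-3,4]  stable
  step 7. node 2  ⊔preds=[-4,3]  new=[-4,4]  old=[4,4]  +wl: 0,4
  step 8. node 1  ⊔preds=[-3,4]  new=[-4,4]  stable
  step 9. node 0  ⊔preds=[-4,4]  new=[-3,4]  stable
  step 10. node 4  ⊔preds=[-4,4]  new=[-2,3]  stable

Least fixpoint reached:
  node 0: [-3,4]
  node 1: [-4,4]
  node 2: [-4,4]
  node 3: [-4,3]
  node 4: [-2,3]

[-3,4]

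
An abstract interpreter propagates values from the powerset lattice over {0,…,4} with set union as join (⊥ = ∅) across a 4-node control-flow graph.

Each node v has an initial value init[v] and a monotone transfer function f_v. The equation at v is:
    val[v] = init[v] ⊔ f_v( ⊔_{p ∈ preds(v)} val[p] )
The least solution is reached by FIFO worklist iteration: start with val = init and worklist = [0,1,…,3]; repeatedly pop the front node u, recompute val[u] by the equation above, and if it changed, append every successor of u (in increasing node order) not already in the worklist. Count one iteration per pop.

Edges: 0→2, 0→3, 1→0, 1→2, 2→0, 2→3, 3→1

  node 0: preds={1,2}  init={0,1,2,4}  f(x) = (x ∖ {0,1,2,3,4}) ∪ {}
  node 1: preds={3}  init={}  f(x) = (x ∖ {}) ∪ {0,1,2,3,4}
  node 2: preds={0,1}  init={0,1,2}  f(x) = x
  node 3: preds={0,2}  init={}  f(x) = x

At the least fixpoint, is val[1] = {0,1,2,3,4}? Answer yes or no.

yes

Trace (6 dequeues):
  [1] u=0 | in {0,1,2} | out {0,1,2,4} | ==
  [2] u=1 | in {} | out {0,1,2,3,4} | prev {} | push {0}
  [3] u=2 | in {0,1,2,3,4} | out {0,1,2,3,4} | prev {0,1,2} | push {}
  [4] u=3 | in {0,1,2,3,4} | out {0,1,2,3,4} | prev {} | push {1}
  [5] u=0 | in {0,1,2,3,4} | out {0,1,2,4} | ==
  [6] u=1 | in {0,1,2,3,4} | out {0,1,2,3,4} | ==

Converged values:
  [0] {0,1,2,4}
  [1] {0,1,2,3,4}
  [2] {0,1,2,3,4}
  [3] {0,1,2,3,4}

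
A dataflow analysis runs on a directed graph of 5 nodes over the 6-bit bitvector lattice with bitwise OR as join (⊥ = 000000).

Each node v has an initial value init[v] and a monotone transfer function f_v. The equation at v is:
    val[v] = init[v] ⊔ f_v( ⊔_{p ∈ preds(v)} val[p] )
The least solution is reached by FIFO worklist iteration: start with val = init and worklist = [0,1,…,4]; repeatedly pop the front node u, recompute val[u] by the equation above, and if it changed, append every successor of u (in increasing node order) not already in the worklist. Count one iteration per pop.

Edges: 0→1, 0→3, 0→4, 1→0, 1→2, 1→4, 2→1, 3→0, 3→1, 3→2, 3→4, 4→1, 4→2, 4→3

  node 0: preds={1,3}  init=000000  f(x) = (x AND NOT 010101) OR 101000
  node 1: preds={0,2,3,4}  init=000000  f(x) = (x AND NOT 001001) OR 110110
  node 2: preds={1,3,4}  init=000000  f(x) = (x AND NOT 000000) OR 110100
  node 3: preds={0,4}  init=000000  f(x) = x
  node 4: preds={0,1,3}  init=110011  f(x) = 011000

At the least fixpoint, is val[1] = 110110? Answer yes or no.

Worklist (11 pops):
  #1 pop 0: in=000000 → 101000 (was 000000); enqueue []
  #2 pop 1: in=111011 → 110110 (was 000000); enqueue [0]
  #3 pop 2: in=110111 → 110111 (was 000000); enqueue [1]
  #4 pop 3: in=111011 → 111011 (was 000000); enqueue [2]
  #5 pop 4: in=111111 → 111011 (was 110011); enqueue [3]
  #6 pop 0: in=111111 → 101010 (was 101000); enqueue [4]
  #7 pop 1: in=111111 → 110110 (no change)
  #8 pop 2: in=111111 → 111111 (was 110111); enqueue [1]
  #9 pop 3: in=111011 → 111011 (no change)
  #10 pop 4: in=111111 → 111011 (no change)
  #11 pop 1: in=111111 → 110110 (no change)

Fixpoint:
  val[0] = 101010
  val[1] = 110110
  val[2] = 111111
  val[3] = 111011
  val[4] = 111011

yes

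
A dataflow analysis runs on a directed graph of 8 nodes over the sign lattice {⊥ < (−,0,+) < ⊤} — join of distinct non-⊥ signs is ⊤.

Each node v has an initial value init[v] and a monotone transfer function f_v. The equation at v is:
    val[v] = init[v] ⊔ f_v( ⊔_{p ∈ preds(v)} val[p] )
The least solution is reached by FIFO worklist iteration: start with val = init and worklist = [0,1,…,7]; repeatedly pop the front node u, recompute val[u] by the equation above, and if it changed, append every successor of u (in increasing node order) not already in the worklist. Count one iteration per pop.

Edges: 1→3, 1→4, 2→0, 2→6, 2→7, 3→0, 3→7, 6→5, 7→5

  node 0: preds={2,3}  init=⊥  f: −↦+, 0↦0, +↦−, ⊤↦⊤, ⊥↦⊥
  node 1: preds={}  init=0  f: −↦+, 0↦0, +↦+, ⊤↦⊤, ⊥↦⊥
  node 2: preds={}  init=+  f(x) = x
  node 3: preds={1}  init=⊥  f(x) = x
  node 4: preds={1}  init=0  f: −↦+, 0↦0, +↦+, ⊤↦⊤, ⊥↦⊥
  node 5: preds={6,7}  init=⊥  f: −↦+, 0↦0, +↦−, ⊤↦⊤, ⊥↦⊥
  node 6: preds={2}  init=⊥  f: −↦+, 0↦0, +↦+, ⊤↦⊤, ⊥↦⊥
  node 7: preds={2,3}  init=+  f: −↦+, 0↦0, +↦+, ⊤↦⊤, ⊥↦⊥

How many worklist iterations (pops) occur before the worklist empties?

Trace (10 dequeues):
  [1] u=0 | in + | out − | prev ⊥ | push {}
  [2] u=1 | in ⊥ | out 0 | ==
  [3] u=2 | in ⊥ | out + | ==
  [4] u=3 | in 0 | out 0 | prev ⊥ | push {0}
  [5] u=4 | in 0 | out 0 | ==
  [6] u=5 | in + | out − | prev ⊥ | push {}
  [7] u=6 | in + | out + | prev ⊥ | push {5}
  [8] u=7 | in ⊤ | out ⊤ | prev + | push {}
  [9] u=0 | in ⊤ | out ⊤ | prev − | push {}
  [10] u=5 | in ⊤ | out ⊤ | prev − | push {}

Converged values:
  [0] ⊤
  [1] 0
  [2] +
  [3] 0
  [4] 0
  [5] ⊤
  [6] +
  [7] ⊤

10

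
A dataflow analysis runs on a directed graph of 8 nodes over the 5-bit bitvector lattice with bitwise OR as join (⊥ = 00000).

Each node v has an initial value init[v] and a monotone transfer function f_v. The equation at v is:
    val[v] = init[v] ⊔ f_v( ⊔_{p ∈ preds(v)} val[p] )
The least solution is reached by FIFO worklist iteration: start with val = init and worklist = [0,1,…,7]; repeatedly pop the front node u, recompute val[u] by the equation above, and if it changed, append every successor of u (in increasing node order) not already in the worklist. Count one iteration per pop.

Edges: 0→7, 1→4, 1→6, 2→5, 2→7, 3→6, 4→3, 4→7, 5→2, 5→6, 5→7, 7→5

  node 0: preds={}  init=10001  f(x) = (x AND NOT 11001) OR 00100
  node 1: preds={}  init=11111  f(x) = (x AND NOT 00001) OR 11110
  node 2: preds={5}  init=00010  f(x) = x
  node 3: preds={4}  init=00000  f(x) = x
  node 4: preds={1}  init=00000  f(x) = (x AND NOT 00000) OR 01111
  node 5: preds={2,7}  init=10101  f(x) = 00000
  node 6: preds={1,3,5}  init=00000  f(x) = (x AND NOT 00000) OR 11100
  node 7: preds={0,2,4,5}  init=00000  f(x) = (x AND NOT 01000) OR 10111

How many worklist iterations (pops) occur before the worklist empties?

11

Trace (11 dequeues):
  [1] u=0 | in 00000 | out 10101 | prev 10001 | push {}
  [2] u=1 | in 00000 | out 11111 | ==
  [3] u=2 | in 10101 | out 10111 | prev 00010 | push {}
  [4] u=3 | in 00000 | out 00000 | ==
  [5] u=4 | in 11111 | out 11111 | prev 00000 | push {3}
  [6] u=5 | in 10111 | out 10101 | ==
  [7] u=6 | in 11111 | out 11111 | prev 00000 | push {}
  [8] u=7 | in 11111 | out 10111 | prev 00000 | push {5}
  [9] u=3 | in 11111 | out 11111 | prev 00000 | push {6}
  [10] u=5 | in 10111 | out 10101 | ==
  [11] u=6 | in 11111 | out 11111 | ==

Converged values:
  [0] 10101
  [1] 11111
  [2] 10111
  [3] 11111
  [4] 11111
  [5] 10101
  [6] 11111
  [7] 10111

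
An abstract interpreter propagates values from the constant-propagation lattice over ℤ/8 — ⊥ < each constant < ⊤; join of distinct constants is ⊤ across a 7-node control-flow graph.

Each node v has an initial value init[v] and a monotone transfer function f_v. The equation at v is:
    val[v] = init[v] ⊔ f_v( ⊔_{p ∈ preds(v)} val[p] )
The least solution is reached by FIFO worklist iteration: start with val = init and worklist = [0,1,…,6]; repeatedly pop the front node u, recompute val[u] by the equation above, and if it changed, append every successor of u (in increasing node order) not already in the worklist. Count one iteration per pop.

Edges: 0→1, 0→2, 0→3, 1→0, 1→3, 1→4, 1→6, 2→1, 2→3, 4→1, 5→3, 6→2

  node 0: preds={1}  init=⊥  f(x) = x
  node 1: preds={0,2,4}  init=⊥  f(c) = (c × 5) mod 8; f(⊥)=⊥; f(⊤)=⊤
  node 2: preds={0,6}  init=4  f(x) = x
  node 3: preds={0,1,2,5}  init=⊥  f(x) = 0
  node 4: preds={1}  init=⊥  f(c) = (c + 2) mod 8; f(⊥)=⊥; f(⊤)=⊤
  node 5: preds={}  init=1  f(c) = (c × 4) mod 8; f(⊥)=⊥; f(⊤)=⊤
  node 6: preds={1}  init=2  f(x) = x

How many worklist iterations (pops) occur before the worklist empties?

Trace (17 dequeues):
  [1] u=0 | in ⊥ | out ⊥ | ==
  [2] u=1 | in 4 | out 4 | prev ⊥ | push {0}
  [3] u=2 | in 2 | out ⊤ | prev 4 | push {1}
  [4] u=3 | in ⊤ | out 0 | prev ⊥ | push {}
  [5] u=4 | in 4 | out 6 | prev ⊥ | push {}
  [6] u=5 | in ⊥ | out 1 | ==
  [7] u=6 | in 4 | out ⊤ | prev 2 | push {2}
  [8] u=0 | in 4 | out 4 | prev ⊥ | push {3}
  [9] u=1 | in ⊤ | out ⊤ | prev 4 | push {0,4,6}
  [10] u=2 | in ⊤ | out ⊤ | ==
  [11] u=3 | in ⊤ | out 0 | ==
  [12] u=0 | in ⊤ | out ⊤ | prev 4 | push {1,2,3}
  [13] u=4 | in ⊤ | out ⊤ | prev 6 | push {}
  [14] u=6 | in ⊤ | out ⊤ | ==
  [15] u=1 | in ⊤ | out ⊤ | ==
  [16] u=2 | in ⊤ | out ⊤ | ==
  [17] u=3 | in ⊤ | out 0 | ==

Converged values:
  [0] ⊤
  [1] ⊤
  [2] ⊤
  [3] 0
  [4] ⊤
  [5] 1
  [6] ⊤

17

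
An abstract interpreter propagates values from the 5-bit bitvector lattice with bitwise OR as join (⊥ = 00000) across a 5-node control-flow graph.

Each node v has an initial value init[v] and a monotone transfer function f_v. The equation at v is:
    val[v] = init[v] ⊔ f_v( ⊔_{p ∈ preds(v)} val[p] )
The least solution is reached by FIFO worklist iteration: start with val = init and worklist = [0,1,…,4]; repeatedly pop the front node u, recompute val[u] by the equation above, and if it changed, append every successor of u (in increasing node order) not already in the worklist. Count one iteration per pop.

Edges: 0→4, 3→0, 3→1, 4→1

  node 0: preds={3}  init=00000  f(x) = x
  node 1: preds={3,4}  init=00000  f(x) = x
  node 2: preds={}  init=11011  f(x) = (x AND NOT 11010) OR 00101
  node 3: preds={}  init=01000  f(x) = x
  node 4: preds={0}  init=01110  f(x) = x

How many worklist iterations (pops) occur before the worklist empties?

5

Worklist (5 pops):
  #1 pop 0: in=01000 → 01000 (was 00000); enqueue []
  #2 pop 1: in=01110 → 01110 (was 00000); enqueue []
  #3 pop 2: in=00000 → 11111 (was 11011); enqueue []
  #4 pop 3: in=00000 → 01000 (no change)
  #5 pop 4: in=01000 → 01110 (no change)

Fixpoint:
  val[0] = 01000
  val[1] = 01110
  val[2] = 11111
  val[3] = 01000
  val[4] = 01110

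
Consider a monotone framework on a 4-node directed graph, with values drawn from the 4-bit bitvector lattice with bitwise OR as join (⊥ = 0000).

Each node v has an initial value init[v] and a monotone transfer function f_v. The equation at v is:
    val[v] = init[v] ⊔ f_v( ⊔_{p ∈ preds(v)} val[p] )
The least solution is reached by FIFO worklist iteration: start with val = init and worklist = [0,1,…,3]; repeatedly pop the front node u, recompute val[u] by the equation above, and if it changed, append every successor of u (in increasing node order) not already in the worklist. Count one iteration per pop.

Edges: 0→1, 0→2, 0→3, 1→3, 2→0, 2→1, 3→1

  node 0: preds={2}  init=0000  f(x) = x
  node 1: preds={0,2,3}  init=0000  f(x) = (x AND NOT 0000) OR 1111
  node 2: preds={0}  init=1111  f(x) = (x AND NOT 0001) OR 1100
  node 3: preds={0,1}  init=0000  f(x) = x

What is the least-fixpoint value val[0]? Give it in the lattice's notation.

1111

Worklist (5 pops):
  #1 pop 0: in=1111 → 1111 (was 0000); enqueue []
  #2 pop 1: in=1111 → 1111 (was 0000); enqueue []
  #3 pop 2: in=1111 → 1111 (no change)
  #4 pop 3: in=1111 → 1111 (was 0000); enqueue [1]
  #5 pop 1: in=1111 → 1111 (no change)

Fixpoint:
  val[0] = 1111
  val[1] = 1111
  val[2] = 1111
  val[3] = 1111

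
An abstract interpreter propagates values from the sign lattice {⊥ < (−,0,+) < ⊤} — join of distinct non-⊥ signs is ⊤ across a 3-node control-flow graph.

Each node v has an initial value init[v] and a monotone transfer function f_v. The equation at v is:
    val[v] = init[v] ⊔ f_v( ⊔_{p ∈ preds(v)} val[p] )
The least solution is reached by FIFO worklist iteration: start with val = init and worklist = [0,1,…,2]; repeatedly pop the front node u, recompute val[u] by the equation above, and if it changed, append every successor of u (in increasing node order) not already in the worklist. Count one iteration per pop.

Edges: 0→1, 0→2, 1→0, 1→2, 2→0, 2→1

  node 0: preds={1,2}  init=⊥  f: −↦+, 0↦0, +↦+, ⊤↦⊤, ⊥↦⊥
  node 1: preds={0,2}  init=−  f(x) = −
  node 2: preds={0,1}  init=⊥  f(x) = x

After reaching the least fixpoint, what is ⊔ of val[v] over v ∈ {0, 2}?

Worklist (6 pops):
  #1 pop 0: in=− → + (was ⊥); enqueue []
  #2 pop 1: in=+ → − (no change)
  #3 pop 2: in=⊤ → ⊤ (was ⊥); enqueue [0,1]
  #4 pop 0: in=⊤ → ⊤ (was +); enqueue [2]
  #5 pop 1: in=⊤ → − (no change)
  #6 pop 2: in=⊤ → ⊤ (no change)

Fixpoint:
  val[0] = ⊤
  val[1] = −
  val[2] = ⊤

⊤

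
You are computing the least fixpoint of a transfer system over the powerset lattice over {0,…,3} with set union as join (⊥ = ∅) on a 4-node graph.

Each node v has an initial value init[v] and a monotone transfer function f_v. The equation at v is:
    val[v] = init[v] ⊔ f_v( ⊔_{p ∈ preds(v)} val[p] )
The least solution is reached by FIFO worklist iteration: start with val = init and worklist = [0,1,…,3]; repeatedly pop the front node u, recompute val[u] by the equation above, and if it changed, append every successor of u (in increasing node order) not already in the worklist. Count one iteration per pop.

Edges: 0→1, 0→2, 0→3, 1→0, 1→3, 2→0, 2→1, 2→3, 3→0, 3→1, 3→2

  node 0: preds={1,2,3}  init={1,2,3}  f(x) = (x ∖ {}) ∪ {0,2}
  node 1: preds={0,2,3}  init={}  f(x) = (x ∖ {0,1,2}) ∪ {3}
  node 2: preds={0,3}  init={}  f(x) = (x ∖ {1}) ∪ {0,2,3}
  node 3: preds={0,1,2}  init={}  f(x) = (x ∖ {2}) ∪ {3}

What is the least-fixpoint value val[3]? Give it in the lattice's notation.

Iteration log — 7 steps:
  step 1. node 0  ⊔preds={}  new={0,1,2,3}  old={1,2,3}  +wl: 
  step 2. node 1  ⊔preds={0,1,2,3}  new={3}  old={}  +wl: 0
  step 3. node 2  ⊔preds={0,1,2,3}  new={0,2,3}  old={}  +wl: 1
  step 4. node 3  ⊔preds={0,1,2,3}  new={0,1,3}  old={}  +wl: 2
  step 5. node 0  ⊔preds={0,1,2,3}  new={0,1,2,3}  stable
  step 6. node 1  ⊔preds={0,1,2,3}  new={3}  stable
  step 7. node 2  ⊔preds={0,1,2,3}  new={0,2,3}  stable

Least fixpoint reached:
  node 0: {0,1,2,3}
  node 1: {3}
  node 2: {0,2,3}
  node 3: {0,1,3}

{0,1,3}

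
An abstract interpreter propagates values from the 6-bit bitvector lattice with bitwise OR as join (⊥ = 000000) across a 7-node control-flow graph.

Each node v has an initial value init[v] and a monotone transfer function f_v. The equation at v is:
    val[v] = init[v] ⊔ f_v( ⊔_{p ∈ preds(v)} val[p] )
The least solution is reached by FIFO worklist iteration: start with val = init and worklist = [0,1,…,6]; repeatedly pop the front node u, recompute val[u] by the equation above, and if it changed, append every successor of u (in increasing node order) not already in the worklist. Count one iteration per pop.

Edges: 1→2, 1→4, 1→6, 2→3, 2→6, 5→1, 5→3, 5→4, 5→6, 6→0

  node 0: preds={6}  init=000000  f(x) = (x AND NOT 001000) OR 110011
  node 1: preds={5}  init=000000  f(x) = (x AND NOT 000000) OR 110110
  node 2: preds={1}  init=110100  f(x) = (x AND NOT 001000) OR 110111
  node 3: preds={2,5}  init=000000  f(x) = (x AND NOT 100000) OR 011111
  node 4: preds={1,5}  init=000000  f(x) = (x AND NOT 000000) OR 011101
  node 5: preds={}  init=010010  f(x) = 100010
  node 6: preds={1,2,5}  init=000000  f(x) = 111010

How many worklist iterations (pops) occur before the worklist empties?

11

Trace (11 dequeues):
  [1] u=0 | in 000000 | out 110011 | prev 000000 | push {}
  [2] u=1 | in 010010 | out 110110 | prev 000000 | push {}
  [3] u=2 | in 110110 | out 110111 | prev 110100 | push {}
  [4] u=3 | in 110111 | out 011111 | prev 000000 | push {}
  [5] u=4 | in 110110 | out 111111 | prev 000000 | push {}
  [6] u=5 | in 000000 | out 110010 | prev 010010 | push {1,3,4}
  [7] u=6 | in 110111 | out 111010 | prev 000000 | push {0}
  [8] u=1 | in 110010 | out 110110 | ==
  [9] u=3 | in 110111 | out 011111 | ==
  [10] u=4 | in 110110 | out 111111 | ==
  [11] u=0 | in 111010 | out 110011 | ==

Converged values:
  [0] 110011
  [1] 110110
  [2] 110111
  [3] 011111
  [4] 111111
  [5] 110010
  [6] 111010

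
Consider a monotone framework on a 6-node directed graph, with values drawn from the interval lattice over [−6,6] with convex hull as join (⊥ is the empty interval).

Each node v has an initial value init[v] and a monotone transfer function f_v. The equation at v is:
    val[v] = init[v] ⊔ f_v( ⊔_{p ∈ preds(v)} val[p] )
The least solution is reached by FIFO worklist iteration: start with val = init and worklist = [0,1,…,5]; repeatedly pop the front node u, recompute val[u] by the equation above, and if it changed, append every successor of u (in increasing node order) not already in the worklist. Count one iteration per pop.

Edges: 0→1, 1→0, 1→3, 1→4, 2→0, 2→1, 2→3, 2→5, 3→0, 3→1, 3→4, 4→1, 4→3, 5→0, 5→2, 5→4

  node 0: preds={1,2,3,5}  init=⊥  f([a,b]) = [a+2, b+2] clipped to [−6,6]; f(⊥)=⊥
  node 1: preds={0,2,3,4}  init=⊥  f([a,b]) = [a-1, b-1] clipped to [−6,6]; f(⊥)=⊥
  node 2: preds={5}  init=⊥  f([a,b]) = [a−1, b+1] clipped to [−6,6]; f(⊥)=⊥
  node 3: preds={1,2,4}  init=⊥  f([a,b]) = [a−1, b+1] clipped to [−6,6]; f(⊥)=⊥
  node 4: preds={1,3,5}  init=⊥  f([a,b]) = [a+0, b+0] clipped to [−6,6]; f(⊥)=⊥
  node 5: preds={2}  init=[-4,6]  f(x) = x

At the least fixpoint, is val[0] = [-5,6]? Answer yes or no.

no

Iteration log — 18 steps:
  step 1. node 0  ⊔preds=[-4,6]  new=[-2,6]  old=⊥  +wl: 
  step 2. node 1  ⊔preds=[-2,6]  new=[-3,5]  old=⊥  +wl: 0
  step 3. node 2  ⊔preds=[-4,6]  new=[-5,6]  old=⊥  +wl: 1
  step 4. node 3  ⊔preds=[-5,6]  new=[-6,6]  old=⊥  +wl: 
  step 5. node 4  ⊔preds=[-6,6]  new=[-6,6]  old=⊥  +wl: 3
  step 6. node 5  ⊔preds=[-5,6]  new=[-5,6]  old=[-4,6]  +wl: 2,4
  step 7. node 0  ⊔preds=[-6,6]  new=[-4,6]  old=[-2,6]  +wl: 
  step 8. node 1  ⊔preds=[-6,6]  new=[-6,5]  old=[-3,5]  +wl: 0
  step 9. node 3  ⊔preds=[-6,6]  new=[-6,6]  stable
  step 10. node 2  ⊔preds=[-5,6]  new=[-6,6]  old=[-5,6]  +wl: 1,3,5
  step 11. node 4  ⊔preds=[-6,6]  new=[-6,6]  stable
  step 12. node 0  ⊔preds=[-6,6]  new=[-4,6]  stable
  step 13. node 1  ⊔preds=[-6,6]  new=[-6,5]  stable
  step 14. node 3  ⊔preds=[-6,6]  new=[-6,6]  stable
  step 15. node 5  ⊔preds=[-6,6]  new=[-6,6]  old=[-5,6]  +wl: 0,2,4
  step 16. node 0  ⊔preds=[-6,6]  new=[-4,6]  stable
  step 17. node 2  ⊔preds=[-6,6]  new=[-6,6]  stable
  step 18. node 4  ⊔preds=[-6,6]  new=[-6,6]  stable

Least fixpoint reached:
  node 0: [-4,6]
  node 1: [-6,5]
  node 2: [-6,6]
  node 3: [-6,6]
  node 4: [-6,6]
  node 5: [-6,6]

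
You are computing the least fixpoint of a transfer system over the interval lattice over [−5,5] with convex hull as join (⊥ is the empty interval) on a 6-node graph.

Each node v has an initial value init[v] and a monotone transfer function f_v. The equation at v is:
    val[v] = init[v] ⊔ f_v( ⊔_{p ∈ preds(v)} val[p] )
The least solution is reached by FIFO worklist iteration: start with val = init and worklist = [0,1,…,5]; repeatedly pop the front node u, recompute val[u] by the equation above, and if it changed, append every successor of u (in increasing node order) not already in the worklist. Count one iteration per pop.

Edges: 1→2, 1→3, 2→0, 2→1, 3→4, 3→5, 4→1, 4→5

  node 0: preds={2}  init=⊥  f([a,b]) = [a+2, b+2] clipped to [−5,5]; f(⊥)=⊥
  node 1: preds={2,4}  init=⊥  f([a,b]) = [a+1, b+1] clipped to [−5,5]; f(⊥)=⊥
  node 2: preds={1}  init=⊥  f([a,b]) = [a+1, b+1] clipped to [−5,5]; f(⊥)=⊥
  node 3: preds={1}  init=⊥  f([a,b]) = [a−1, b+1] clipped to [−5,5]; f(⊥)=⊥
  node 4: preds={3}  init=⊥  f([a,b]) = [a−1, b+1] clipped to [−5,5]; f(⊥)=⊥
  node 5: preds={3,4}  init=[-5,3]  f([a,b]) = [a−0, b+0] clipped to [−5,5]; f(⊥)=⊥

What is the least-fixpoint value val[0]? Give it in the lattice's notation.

⊥

Iteration log — 6 steps:
  step 1. node 0  ⊔preds=⊥  new=⊥  stable
  step 2. node 1  ⊔preds=⊥  new=⊥  stable
  step 3. node 2  ⊔preds=⊥  new=⊥  stable
  step 4. node 3  ⊔preds=⊥  new=⊥  stable
  step 5. node 4  ⊔preds=⊥  new=⊥  stable
  step 6. node 5  ⊔preds=⊥  new=[-5,3]  stable

Least fixpoint reached:
  node 0: ⊥
  node 1: ⊥
  node 2: ⊥
  node 3: ⊥
  node 4: ⊥
  node 5: [-5,3]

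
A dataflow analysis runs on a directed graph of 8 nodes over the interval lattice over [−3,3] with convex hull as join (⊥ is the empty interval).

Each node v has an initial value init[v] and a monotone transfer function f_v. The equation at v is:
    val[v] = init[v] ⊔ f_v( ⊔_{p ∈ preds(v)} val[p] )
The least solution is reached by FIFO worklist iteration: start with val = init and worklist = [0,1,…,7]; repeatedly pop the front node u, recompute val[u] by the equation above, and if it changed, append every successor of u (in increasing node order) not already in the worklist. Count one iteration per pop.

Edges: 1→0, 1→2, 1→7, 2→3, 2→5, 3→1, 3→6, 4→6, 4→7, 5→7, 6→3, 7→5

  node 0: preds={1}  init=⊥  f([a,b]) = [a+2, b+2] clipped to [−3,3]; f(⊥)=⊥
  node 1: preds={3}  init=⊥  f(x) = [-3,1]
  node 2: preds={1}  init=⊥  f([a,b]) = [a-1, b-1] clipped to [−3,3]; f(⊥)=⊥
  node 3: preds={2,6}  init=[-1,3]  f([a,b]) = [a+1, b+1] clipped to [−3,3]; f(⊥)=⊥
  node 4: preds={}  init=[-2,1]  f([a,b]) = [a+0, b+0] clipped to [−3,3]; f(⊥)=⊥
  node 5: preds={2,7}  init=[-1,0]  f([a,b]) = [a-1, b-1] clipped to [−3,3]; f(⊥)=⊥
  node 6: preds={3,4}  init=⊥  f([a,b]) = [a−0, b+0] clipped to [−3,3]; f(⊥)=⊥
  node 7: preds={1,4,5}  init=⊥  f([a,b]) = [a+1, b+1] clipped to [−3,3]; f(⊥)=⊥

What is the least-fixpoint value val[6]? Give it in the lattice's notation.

Worklist (13 pops):
  #1 pop 0: in=⊥ → ⊥ (no change)
  #2 pop 1: in=[-1,3] → [-3,1] (was ⊥); enqueue [0]
  #3 pop 2: in=[-3,1] → [-3,0] (was ⊥); enqueue []
  #4 pop 3: in=[-3,0] → [-2,3] (was [-1,3]); enqueue [1]
  #5 pop 4: in=⊥ → [-2,1] (no change)
  #6 pop 5: in=[-3,0] → [-3,0] (was [-1,0]); enqueue []
  #7 pop 6: in=[-2,3] → [-2,3] (was ⊥); enqueue [3]
  #8 pop 7: in=[-3,1] → [-2,2] (was ⊥); enqueue [5]
  #9 pop 0: in=[-3,1] → [-1,3] (was ⊥); enqueue []
  #10 pop 1: in=[-2,3] → [-3,1] (no change)
  #11 pop 3: in=[-3,3] → [-2,3] (no change)
  #12 pop 5: in=[-3,2] → [-3,1] (was [-3,0]); enqueue [7]
  #13 pop 7: in=[-3,1] → [-2,2] (no change)

Fixpoint:
  val[0] = [-1,3]
  val[1] = [-3,1]
  val[2] = [-3,0]
  val[3] = [-2,3]
  val[4] = [-2,1]
  val[5] = [-3,1]
  val[6] = [-2,3]
  val[7] = [-2,2]

[-2,3]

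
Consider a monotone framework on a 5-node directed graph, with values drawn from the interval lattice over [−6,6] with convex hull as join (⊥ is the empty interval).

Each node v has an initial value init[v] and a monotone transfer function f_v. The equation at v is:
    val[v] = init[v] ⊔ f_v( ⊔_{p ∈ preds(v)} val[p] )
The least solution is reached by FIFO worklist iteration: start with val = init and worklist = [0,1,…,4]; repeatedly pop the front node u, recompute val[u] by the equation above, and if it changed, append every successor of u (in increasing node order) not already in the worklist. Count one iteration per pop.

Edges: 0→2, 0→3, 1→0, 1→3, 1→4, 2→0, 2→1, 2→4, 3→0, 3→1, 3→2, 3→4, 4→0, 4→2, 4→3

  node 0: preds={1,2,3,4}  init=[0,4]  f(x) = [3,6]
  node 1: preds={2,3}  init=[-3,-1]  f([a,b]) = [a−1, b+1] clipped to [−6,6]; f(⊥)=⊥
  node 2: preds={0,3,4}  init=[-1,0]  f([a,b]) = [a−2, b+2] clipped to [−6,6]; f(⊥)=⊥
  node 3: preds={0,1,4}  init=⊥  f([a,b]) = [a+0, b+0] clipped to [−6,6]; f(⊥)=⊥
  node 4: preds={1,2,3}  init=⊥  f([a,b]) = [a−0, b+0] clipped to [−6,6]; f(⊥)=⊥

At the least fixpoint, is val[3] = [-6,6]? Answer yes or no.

Worklist (20 pops):
  #1 pop 0: in=[-3,0] → [0,6] (was [0,4]); enqueue []
  #2 pop 1: in=[-1,0] → [-3,1] (was [-3,-1]); enqueue [0]
  #3 pop 2: in=[0,6] → [-2,6] (was [-1,0]); enqueue [1]
  #4 pop 3: in=[-3,6] → [-3,6] (was ⊥); enqueue [2]
  #5 pop 4: in=[-3,6] → [-3,6] (was ⊥); enqueue [3]
  #6 pop 0: in=[-3,6] → [0,6] (no change)
  #7 pop 1: in=[-3,6] → [-4,6] (was [-3,1]); enqueue [0,4]
  #8 pop 2: in=[-3,6] → [-5,6] (was [-2,6]); enqueue [1]
  #9 pop 3: in=[-4,6] → [-4,6] (was [-3,6]); enqueue [2]
  #10 pop 0: in=[-5,6] → [0,6] (no change)
  #11 pop 4: in=[-5,6] → [-5,6] (was [-3,6]); enqueue [0,3]
  #12 pop 1: in=[-5,6] → [-6,6] (was [-4,6]); enqueue [4]
  #13 pop 2: in=[-5,6] → [-6,6] (was [-5,6]); enqueue [1]
  #14 pop 0: in=[-6,6] → [0,6] (no change)
  #15 pop 3: in=[-6,6] → [-6,6] (was [-4,6]); enqueue [0,2]
  #16 pop 4: in=[-6,6] → [-6,6] (was [-5,6]); enqueue [3]
  #17 pop 1: in=[-6,6] → [-6,6] (no change)
  #18 pop 0: in=[-6,6] → [0,6] (no change)
  #19 pop 2: in=[-6,6] → [-6,6] (no change)
  #20 pop 3: in=[-6,6] → [-6,6] (no change)

Fixpoint:
  val[0] = [0,6]
  val[1] = [-6,6]
  val[2] = [-6,6]
  val[3] = [-6,6]
  val[4] = [-6,6]

yes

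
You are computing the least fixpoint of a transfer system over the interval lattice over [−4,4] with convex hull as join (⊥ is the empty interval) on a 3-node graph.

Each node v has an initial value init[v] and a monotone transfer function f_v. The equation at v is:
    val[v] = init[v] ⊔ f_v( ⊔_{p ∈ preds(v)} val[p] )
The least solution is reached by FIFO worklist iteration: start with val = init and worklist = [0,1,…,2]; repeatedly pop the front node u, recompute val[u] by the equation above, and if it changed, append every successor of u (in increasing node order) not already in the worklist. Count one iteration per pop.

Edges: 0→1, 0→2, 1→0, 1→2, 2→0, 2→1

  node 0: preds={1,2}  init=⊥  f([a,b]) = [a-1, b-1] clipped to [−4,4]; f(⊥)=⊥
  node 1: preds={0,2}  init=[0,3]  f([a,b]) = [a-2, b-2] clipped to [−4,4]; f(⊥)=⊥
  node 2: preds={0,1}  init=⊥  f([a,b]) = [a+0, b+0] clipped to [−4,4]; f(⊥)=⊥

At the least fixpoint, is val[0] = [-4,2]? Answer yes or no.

Iteration log — 8 steps:
  step 1. node 0  ⊔preds=[0,3]  new=[-1,2]  old=⊥  +wl: 
  step 2. node 1  ⊔preds=[-1,2]  new=[-3,3]  old=[0,3]  +wl: 0
  step 3. node 2  ⊔preds=[-3,3]  new=[-3,3]  old=⊥  +wl: 1
  step 4. node 0  ⊔preds=[-3,3]  new=[-4,2]  old=[-1,2]  +wl: 2
  step 5. node 1  ⊔preds=[-4,3]  new=[-4,3]  old=[-3,3]  +wl: 0
  step 6. node 2  ⊔preds=[-4,3]  new=[-4,3]  old=[-3,3]  +wl: 1
  step 7. node 0  ⊔preds=[-4,3]  new=[-4,2]  stable
  step 8. node 1  ⊔preds=[-4,3]  new=[-4,3]  stable

Least fixpoint reached:
  node 0: [-4,2]
  node 1: [-4,3]
  node 2: [-4,3]

yes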